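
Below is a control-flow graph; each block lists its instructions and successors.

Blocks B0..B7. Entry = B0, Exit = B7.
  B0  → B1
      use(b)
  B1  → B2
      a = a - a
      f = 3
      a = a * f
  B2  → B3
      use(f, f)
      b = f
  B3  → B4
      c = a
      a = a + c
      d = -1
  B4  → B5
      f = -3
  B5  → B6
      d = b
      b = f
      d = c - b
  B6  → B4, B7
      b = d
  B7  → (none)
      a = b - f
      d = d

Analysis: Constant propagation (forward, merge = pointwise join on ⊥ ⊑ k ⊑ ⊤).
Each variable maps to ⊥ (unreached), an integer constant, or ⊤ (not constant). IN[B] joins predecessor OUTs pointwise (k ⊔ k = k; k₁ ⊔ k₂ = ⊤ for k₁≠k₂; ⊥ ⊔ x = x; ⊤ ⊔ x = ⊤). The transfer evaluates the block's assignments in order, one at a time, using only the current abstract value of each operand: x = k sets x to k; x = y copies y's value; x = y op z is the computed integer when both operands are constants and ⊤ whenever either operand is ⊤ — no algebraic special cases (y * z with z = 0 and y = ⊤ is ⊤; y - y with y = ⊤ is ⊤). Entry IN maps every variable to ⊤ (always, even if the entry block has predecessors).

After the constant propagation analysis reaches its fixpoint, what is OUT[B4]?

Answer: {a: ⊤, b: ⊤, c: ⊤, d: ⊤, e: ⊤, f: -3}

Trace:
Converged values:
  B0:   IN=(all ⊤)   OUT=(all ⊤)
  B1:   IN=(all ⊤)   OUT={f:3; rest ⊤}
  B2:   IN={f:3; rest ⊤}   OUT={b:3, f:3; rest ⊤}
  B3:   IN={b:3, f:3; rest ⊤}   OUT={b:3, d:-1, f:3; rest ⊤}
  B4:   IN=(all ⊤)   OUT={f:-3; rest ⊤}
  B5:   IN={f:-3; rest ⊤}   OUT={b:-3, f:-3; rest ⊤}
  B6:   IN={b:-3, f:-3; rest ⊤}   OUT={f:-3; rest ⊤}
  B7:   IN={f:-3; rest ⊤}   OUT={f:-3; rest ⊤}

Merge at B4: IN[B4] = OUT[B3] ⊔ OUT[B6] = {a: ⊤, b: ⊤, c: ⊤, d: ⊤, e: ⊤, f: ⊤}
Applying B4's transfer function to that IN value gives OUT[B4] (row B4 above).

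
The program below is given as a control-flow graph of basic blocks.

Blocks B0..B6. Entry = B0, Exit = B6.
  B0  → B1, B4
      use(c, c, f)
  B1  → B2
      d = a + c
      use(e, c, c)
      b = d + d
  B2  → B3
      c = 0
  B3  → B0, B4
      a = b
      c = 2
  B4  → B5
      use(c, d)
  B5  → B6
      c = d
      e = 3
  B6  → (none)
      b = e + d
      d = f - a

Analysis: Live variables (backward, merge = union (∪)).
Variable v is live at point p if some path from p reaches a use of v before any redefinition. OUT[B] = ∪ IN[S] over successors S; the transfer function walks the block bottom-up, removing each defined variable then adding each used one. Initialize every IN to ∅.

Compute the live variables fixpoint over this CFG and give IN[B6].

Fixpoint table:
  B0:   IN={a, c, d, e, f}   OUT={a, c, d, e, f}
  B1:   IN={a, c, e, f}   OUT={b, d, e, f}
  B2:   IN={b, d, e, f}   OUT={b, d, e, f}
  B3:   IN={b, d, e, f}   OUT={a, c, d, e, f}
  B4:   IN={a, c, d, f}   OUT={a, d, f}
  B5:   IN={a, d, f}   OUT={a, d, e, f}
  B6:   IN={a, d, e, f}   OUT={}

B6 is the boundary node: OUT[B6] = {}
Applying B6's transfer function to that OUT value gives IN[B6] (row B6 above).

Answer: {a, d, e, f}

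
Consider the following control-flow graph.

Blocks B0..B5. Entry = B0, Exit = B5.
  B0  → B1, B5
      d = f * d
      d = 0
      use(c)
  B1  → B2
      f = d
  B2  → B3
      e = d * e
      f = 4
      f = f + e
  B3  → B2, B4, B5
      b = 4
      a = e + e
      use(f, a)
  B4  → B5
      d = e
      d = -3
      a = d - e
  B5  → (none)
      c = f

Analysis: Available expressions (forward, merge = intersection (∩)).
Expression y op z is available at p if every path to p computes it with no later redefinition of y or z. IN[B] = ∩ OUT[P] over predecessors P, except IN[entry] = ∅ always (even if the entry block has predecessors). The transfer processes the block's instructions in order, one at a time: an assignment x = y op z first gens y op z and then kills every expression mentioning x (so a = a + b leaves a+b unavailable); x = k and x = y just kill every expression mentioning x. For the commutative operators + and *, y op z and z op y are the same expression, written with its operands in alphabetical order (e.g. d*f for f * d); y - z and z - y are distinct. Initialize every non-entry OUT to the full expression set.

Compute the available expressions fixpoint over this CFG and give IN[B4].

Answer: {e+e}

Trace:
Fixpoint table:
  B0:   IN={}   OUT={}
  B1:   IN={}   OUT={}
  B2:   IN={}   OUT={}
  B3:   IN={}   OUT={e+e}
  B4:   IN={e+e}   OUT={d-e, e+e}
  B5:   IN={}   OUT={}

Merge at B4: IN[B4] = OUT[B3] = {e+e}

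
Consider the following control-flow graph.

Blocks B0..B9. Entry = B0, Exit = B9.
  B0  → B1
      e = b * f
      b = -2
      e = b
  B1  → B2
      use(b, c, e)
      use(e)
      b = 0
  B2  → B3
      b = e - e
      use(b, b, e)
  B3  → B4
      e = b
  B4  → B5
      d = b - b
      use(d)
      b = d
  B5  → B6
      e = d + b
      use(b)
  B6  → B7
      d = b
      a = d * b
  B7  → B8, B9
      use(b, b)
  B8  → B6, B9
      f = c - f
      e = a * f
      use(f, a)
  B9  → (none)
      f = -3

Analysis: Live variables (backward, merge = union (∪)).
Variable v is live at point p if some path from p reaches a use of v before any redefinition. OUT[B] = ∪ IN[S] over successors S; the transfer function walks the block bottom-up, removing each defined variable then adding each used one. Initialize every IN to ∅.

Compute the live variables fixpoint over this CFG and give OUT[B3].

Converged values:
  B0:  IN={b, c, f}  OUT={b, c, e, f}
  B1:  IN={b, c, e, f}  OUT={c, e, f}
  B2:  IN={c, e, f}  OUT={b, c, f}
  B3:  IN={b, c, f}  OUT={b, c, f}
  B4:  IN={b, c, f}  OUT={b, c, d, f}
  B5:  IN={b, c, d, f}  OUT={b, c, f}
  B6:  IN={b, c, f}  OUT={a, b, c, f}
  B7:  IN={a, b, c, f}  OUT={a, b, c, f}
  B8:  IN={a, b, c, f}  OUT={b, c, f}
  B9:  IN={}  OUT={}

Merge at B3: OUT[B3] = IN[B4] = {b, c, f}

Answer: {b, c, f}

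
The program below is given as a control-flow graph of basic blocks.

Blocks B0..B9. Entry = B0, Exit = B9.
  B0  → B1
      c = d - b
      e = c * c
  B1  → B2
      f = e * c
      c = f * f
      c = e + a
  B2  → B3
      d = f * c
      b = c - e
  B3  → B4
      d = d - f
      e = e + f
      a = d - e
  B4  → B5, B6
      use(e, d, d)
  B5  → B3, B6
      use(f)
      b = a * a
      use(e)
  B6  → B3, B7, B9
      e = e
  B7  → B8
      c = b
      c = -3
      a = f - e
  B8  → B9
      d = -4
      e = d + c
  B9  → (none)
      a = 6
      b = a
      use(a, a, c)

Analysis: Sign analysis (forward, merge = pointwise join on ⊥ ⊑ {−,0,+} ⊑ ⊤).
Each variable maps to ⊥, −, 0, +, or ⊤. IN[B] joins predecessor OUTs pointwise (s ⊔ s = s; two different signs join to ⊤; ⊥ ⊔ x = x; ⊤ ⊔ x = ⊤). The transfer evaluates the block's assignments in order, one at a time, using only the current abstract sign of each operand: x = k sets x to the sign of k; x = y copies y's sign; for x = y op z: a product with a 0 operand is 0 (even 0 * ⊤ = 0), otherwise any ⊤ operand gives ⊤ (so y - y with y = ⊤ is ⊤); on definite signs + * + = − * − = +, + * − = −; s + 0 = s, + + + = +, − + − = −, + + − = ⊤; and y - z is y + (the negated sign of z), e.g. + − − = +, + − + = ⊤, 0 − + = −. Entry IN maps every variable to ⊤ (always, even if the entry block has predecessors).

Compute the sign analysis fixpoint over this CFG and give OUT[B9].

Per-block solution:
  B0: | IN=(all ⊤) | OUT=(all ⊤)
  B1: | IN=(all ⊤) | OUT=(all ⊤)
  B2: | IN=(all ⊤) | OUT=(all ⊤)
  B3: | IN=(all ⊤) | OUT=(all ⊤)
  B4: | IN=(all ⊤) | OUT=(all ⊤)
  B5: | IN=(all ⊤) | OUT=(all ⊤)
  B6: | IN=(all ⊤) | OUT=(all ⊤)
  B7: | IN=(all ⊤) | OUT={c:-; rest ⊤}
  B8: | IN={c:-; rest ⊤} | OUT={c:-, d:-, e:-; rest ⊤}
  B9: | IN=(all ⊤) | OUT={a:+, b:+; rest ⊤}

Merge at B9: IN[B9] = OUT[B6] ⊔ OUT[B8] = {a: ⊤, b: ⊤, c: ⊤, d: ⊤, e: ⊤, f: ⊤}
Applying B9's transfer function to that IN value gives OUT[B9] (row B9 above).

Answer: {a: +, b: +, c: ⊤, d: ⊤, e: ⊤, f: ⊤}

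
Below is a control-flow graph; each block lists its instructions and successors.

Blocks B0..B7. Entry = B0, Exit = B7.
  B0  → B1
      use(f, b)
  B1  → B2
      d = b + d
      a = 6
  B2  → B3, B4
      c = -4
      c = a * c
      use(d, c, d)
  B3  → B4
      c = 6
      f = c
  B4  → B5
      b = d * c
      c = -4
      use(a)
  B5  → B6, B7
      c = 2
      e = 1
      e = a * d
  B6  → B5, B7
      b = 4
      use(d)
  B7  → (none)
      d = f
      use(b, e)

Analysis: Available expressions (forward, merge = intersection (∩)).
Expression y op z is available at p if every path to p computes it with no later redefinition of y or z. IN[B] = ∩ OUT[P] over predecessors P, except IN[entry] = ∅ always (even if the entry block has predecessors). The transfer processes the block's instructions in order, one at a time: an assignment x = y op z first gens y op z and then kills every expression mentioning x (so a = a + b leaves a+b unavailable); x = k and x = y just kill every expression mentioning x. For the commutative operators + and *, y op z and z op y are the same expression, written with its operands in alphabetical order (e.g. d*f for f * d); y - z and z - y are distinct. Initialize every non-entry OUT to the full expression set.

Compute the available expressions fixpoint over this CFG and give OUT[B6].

Converged values:
  B0: | IN={} | OUT={}
  B1: | IN={} | OUT={}
  B2: | IN={} | OUT={}
  B3: | IN={} | OUT={}
  B4: | IN={} | OUT={}
  B5: | IN={} | OUT={a*d}
  B6: | IN={a*d} | OUT={a*d}
  B7: | IN={a*d} | OUT={}

Merge at B6: IN[B6] = OUT[B5] = {a*d}
Applying B6's transfer function to that IN value gives OUT[B6] (row B6 above).

Answer: {a*d}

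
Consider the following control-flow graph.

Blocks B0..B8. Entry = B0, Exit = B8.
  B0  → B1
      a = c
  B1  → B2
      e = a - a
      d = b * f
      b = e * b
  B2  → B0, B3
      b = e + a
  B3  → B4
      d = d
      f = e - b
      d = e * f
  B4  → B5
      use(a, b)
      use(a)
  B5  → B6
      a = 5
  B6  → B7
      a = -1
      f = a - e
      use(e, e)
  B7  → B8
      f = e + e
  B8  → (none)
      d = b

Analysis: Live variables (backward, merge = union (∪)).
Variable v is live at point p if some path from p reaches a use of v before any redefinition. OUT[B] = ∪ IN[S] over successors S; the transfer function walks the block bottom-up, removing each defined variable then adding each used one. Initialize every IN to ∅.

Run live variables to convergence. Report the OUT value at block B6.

Per-block solution:
  B0:   IN={b, c, f}   OUT={a, b, c, f}
  B1:   IN={a, b, c, f}   OUT={a, c, d, e, f}
  B2:   IN={a, c, d, e, f}   OUT={a, b, c, d, e, f}
  B3:   IN={a, b, d, e}   OUT={a, b, e}
  B4:   IN={a, b, e}   OUT={b, e}
  B5:   IN={b, e}   OUT={b, e}
  B6:   IN={b, e}   OUT={b, e}
  B7:   IN={b, e}   OUT={b}
  B8:   IN={b}   OUT={}

Merge at B6: OUT[B6] = IN[B7] = {b, e}

Answer: {b, e}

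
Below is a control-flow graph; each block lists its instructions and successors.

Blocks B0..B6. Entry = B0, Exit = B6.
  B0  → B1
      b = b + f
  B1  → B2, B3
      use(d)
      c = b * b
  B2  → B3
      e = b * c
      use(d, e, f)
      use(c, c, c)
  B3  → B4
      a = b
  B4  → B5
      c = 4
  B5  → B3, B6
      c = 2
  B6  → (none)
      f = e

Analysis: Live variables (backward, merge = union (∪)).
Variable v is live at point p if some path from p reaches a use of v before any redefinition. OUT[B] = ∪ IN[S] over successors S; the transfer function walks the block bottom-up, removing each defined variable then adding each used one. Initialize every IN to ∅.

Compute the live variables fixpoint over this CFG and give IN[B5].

Answer: {b, e}

Trace:
Per-block solution:
  B0:  IN={b, d, e, f}  OUT={b, d, e, f}
  B1:  IN={b, d, e, f}  OUT={b, c, d, e, f}
  B2:  IN={b, c, d, f}  OUT={b, e}
  B3:  IN={b, e}  OUT={b, e}
  B4:  IN={b, e}  OUT={b, e}
  B5:  IN={b, e}  OUT={b, e}
  B6:  IN={e}  OUT={}

Merge at B5: OUT[B5] = IN[B3] ⊔ IN[B6] = {b, e}
Applying B5's transfer function to that OUT value gives IN[B5] (row B5 above).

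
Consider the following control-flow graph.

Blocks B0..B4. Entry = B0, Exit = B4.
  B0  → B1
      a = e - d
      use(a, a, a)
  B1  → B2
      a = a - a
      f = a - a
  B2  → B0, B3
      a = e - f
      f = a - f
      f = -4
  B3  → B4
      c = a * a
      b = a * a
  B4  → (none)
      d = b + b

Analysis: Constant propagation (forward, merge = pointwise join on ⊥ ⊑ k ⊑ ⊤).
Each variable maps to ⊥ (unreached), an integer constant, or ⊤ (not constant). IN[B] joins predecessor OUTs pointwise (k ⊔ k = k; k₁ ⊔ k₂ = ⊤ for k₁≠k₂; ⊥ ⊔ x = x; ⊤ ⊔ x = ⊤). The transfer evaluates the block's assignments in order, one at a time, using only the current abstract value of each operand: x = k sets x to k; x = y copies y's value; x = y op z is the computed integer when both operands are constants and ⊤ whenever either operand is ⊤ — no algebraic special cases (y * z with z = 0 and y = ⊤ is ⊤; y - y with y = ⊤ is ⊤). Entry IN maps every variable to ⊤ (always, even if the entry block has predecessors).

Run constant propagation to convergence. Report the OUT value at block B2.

Answer: {a: ⊤, b: ⊤, c: ⊤, d: ⊤, e: ⊤, f: -4}

Trace:
Fixpoint table:
  B0: | IN=(all ⊤) | OUT=(all ⊤)
  B1: | IN=(all ⊤) | OUT=(all ⊤)
  B2: | IN=(all ⊤) | OUT={f:-4; rest ⊤}
  B3: | IN={f:-4; rest ⊤} | OUT={f:-4; rest ⊤}
  B4: | IN={f:-4; rest ⊤} | OUT={f:-4; rest ⊤}

Merge at B2: IN[B2] = OUT[B1] = {a: ⊤, b: ⊤, c: ⊤, d: ⊤, e: ⊤, f: ⊤}
Applying B2's transfer function to that IN value gives OUT[B2] (row B2 above).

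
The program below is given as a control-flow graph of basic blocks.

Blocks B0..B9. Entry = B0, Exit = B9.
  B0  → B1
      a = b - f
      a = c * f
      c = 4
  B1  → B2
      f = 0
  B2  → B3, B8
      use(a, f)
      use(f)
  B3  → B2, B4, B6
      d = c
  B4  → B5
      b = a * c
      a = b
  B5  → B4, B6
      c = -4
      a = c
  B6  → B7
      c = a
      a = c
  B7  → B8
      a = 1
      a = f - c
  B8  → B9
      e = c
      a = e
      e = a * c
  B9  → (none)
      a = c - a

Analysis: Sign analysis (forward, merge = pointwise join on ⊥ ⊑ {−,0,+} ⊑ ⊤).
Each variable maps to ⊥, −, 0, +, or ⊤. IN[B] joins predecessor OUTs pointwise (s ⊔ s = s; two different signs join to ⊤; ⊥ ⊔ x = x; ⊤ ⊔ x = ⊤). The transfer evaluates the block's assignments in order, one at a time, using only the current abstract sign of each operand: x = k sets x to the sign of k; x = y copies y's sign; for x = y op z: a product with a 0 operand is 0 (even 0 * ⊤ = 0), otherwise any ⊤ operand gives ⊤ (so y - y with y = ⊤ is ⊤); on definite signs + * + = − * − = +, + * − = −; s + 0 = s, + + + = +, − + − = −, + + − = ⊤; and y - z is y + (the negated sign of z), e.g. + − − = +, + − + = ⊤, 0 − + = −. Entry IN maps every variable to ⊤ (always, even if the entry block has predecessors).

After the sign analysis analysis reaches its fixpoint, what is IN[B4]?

Fixpoint table:
  B0:  IN=(all ⊤)  OUT={c:+; rest ⊤}
  B1:  IN={c:+; rest ⊤}  OUT={c:+, f:0; rest ⊤}
  B2:  IN={c:+, f:0; rest ⊤}  OUT={c:+, f:0; rest ⊤}
  B3:  IN={c:+, f:0; rest ⊤}  OUT={c:+, d:+, f:0; rest ⊤}
  B4:  IN={d:+, f:0; rest ⊤}  OUT={d:+, f:0; rest ⊤}
  B5:  IN={d:+, f:0; rest ⊤}  OUT={a:-, c:-, d:+, f:0; rest ⊤}
  B6:  IN={d:+, f:0; rest ⊤}  OUT={d:+, f:0; rest ⊤}
  B7:  IN={d:+, f:0; rest ⊤}  OUT={d:+, f:0; rest ⊤}
  B8:  IN={f:0; rest ⊤}  OUT={f:0; rest ⊤}
  B9:  IN={f:0; rest ⊤}  OUT={f:0; rest ⊤}

Merge at B4: IN[B4] = OUT[B3] ⊔ OUT[B5] = {a: ⊤, b: ⊤, c: ⊤, d: +, e: ⊤, f: 0}

Answer: {a: ⊤, b: ⊤, c: ⊤, d: +, e: ⊤, f: 0}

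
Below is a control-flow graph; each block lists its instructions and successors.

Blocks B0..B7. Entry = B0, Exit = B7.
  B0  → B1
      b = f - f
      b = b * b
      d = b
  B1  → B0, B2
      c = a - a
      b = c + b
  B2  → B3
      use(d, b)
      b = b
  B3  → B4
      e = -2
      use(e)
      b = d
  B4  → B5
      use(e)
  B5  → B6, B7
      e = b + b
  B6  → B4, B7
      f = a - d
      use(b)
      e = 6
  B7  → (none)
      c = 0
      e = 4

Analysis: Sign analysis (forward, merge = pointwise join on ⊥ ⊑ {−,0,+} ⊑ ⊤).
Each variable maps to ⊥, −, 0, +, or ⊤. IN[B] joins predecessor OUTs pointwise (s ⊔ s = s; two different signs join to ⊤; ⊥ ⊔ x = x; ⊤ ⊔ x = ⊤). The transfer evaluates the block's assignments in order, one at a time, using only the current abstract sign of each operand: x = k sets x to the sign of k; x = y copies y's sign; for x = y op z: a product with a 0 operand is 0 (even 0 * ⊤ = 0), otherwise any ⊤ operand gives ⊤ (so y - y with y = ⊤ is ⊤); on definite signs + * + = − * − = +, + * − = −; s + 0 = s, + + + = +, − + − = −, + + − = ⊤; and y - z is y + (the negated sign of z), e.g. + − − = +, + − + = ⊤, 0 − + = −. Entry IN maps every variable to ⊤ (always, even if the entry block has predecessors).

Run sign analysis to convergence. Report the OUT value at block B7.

Converged values:
  B0:   IN=(all ⊤)   OUT=(all ⊤)
  B1:   IN=(all ⊤)   OUT=(all ⊤)
  B2:   IN=(all ⊤)   OUT=(all ⊤)
  B3:   IN=(all ⊤)   OUT={e:-; rest ⊤}
  B4:   IN=(all ⊤)   OUT=(all ⊤)
  B5:   IN=(all ⊤)   OUT=(all ⊤)
  B6:   IN=(all ⊤)   OUT={e:+; rest ⊤}
  B7:   IN=(all ⊤)   OUT={c:0, e:+; rest ⊤}

Merge at B7: IN[B7] = OUT[B5] ⊔ OUT[B6] = {a: ⊤, b: ⊤, c: ⊤, d: ⊤, e: ⊤, f: ⊤}
Applying B7's transfer function to that IN value gives OUT[B7] (row B7 above).

Answer: {a: ⊤, b: ⊤, c: 0, d: ⊤, e: +, f: ⊤}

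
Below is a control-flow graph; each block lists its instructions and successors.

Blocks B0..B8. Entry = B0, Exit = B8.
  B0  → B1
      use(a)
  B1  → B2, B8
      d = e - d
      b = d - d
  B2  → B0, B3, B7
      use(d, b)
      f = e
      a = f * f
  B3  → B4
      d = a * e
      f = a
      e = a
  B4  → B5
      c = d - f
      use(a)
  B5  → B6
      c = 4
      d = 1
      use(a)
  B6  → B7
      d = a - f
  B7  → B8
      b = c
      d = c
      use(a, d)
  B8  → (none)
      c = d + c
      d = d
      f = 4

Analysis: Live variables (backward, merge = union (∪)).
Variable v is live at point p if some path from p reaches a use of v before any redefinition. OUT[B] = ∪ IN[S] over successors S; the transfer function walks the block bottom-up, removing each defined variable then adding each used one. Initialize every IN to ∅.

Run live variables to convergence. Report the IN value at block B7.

Answer: {a, c}

Trace:
Converged values:
  B0: | IN={a, c, d, e} | OUT={c, d, e}
  B1: | IN={c, d, e} | OUT={b, c, d, e}
  B2: | IN={b, c, d, e} | OUT={a, c, d, e}
  B3: | IN={a, e} | OUT={a, d, f}
  B4: | IN={a, d, f} | OUT={a, f}
  B5: | IN={a, f} | OUT={a, c, f}
  B6: | IN={a, c, f} | OUT={a, c}
  B7: | IN={a, c} | OUT={c, d}
  B8: | IN={c, d} | OUT={}

Merge at B7: OUT[B7] = IN[B8] = {c, d}
Applying B7's transfer function to that OUT value gives IN[B7] (row B7 above).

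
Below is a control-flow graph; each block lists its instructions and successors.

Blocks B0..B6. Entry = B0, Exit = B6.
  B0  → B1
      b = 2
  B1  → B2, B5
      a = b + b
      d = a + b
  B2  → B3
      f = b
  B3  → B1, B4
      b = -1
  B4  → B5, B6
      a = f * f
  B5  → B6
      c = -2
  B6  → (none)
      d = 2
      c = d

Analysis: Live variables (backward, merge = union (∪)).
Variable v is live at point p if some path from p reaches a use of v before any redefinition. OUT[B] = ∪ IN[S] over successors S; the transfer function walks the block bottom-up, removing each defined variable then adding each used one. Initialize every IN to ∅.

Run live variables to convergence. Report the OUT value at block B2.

Converged values:
  B0:  IN={}  OUT={b}
  B1:  IN={b}  OUT={b}
  B2:  IN={b}  OUT={f}
  B3:  IN={f}  OUT={b, f}
  B4:  IN={f}  OUT={}
  B5:  IN={}  OUT={}
  B6:  IN={}  OUT={}

Merge at B2: OUT[B2] = IN[B3] = {f}

Answer: {f}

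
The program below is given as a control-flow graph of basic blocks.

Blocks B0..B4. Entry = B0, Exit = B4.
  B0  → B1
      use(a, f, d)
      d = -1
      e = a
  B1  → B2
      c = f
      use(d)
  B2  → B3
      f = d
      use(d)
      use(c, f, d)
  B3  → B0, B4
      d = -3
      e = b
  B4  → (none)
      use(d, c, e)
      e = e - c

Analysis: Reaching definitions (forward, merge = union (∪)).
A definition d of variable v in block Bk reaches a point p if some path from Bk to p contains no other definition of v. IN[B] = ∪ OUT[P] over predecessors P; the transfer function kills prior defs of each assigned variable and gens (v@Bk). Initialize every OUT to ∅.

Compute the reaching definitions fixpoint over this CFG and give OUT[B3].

Answer: {c@B1, d@B3, e@B3, f@B2}

Working:
Fixpoint table:
  B0:  IN={c@B1, d@B3, e@B3, f@B2}  OUT={c@B1, d@B0, e@B0, f@B2}
  B1:  IN={c@B1, d@B0, e@B0, f@B2}  OUT={c@B1, d@B0, e@B0, f@B2}
  B2:  IN={c@B1, d@B0, e@B0, f@B2}  OUT={c@B1, d@B0, e@B0, f@B2}
  B3:  IN={c@B1, d@B0, e@B0, f@B2}  OUT={c@B1, d@B3, e@B3, f@B2}
  B4:  IN={c@B1, d@B3, e@B3, f@B2}  OUT={c@B1, d@B3, e@B4, f@B2}

Merge at B3: IN[B3] = OUT[B2] = {c@B1, d@B0, e@B0, f@B2}
Applying B3's transfer function to that IN value gives OUT[B3] (row B3 above).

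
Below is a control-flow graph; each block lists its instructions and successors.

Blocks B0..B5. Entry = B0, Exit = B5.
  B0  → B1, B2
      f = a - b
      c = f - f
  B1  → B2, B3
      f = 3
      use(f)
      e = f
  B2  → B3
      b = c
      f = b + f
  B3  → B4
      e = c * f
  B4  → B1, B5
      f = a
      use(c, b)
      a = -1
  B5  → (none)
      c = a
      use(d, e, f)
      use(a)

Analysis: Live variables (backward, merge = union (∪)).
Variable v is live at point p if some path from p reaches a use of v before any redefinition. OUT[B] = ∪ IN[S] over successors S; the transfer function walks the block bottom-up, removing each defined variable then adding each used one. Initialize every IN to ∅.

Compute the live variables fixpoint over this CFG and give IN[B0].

Answer: {a, b, d}

Derivation:
Per-block solution:
  B0: | IN={a, b, d} | OUT={a, b, c, d, f}
  B1: | IN={a, b, c, d} | OUT={a, b, c, d, f}
  B2: | IN={a, c, d, f} | OUT={a, b, c, d, f}
  B3: | IN={a, b, c, d, f} | OUT={a, b, c, d, e}
  B4: | IN={a, b, c, d, e} | OUT={a, b, c, d, e, f}
  B5: | IN={a, d, e, f} | OUT={}

Merge at B0: OUT[B0] = IN[B1] ⊔ IN[B2] = {a, b, c, d, f}
Applying B0's transfer function to that OUT value gives IN[B0] (row B0 above).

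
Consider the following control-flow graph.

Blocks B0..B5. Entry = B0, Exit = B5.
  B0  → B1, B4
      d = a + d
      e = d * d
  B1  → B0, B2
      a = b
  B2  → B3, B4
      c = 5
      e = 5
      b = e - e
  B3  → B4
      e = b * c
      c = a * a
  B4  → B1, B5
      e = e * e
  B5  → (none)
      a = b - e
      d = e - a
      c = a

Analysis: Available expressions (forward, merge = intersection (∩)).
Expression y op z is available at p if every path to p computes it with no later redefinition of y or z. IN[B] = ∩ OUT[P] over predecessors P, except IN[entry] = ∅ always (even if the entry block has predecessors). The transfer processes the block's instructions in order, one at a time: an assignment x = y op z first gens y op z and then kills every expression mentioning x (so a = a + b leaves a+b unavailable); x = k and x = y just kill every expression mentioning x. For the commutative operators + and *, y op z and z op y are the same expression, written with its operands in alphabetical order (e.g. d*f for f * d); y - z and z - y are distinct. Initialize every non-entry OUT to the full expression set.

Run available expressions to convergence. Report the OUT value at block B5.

Answer: {b-e, e-a}

Trace:
Fixpoint table:
  B0:   IN={}   OUT={d*d}
  B1:   IN={d*d}   OUT={d*d}
  B2:   IN={d*d}   OUT={d*d, e-e}
  B3:   IN={d*d, e-e}   OUT={a*a, d*d}
  B4:   IN={d*d}   OUT={d*d}
  B5:   IN={d*d}   OUT={b-e, e-a}

Merge at B5: IN[B5] = OUT[B4] = {d*d}
Applying B5's transfer function to that IN value gives OUT[B5] (row B5 above).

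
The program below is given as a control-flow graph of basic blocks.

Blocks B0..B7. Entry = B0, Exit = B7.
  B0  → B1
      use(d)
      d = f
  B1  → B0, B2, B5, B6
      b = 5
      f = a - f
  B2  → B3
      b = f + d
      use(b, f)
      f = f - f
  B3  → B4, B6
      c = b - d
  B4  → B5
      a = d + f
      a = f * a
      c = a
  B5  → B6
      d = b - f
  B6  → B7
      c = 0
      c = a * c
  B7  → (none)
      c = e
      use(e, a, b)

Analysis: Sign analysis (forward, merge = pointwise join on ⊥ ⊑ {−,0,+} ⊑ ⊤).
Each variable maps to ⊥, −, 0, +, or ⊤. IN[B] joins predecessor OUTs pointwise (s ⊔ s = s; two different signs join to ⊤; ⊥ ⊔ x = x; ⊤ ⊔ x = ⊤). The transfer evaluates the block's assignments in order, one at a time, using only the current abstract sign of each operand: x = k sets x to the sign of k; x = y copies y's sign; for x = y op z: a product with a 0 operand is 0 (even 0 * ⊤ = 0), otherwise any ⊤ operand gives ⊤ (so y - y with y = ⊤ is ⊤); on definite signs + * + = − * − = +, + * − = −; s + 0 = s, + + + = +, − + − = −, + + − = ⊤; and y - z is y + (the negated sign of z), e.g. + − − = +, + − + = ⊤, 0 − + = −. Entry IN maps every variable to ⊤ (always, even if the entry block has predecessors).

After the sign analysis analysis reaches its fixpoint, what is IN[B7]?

Fixpoint table:
  B0: | IN=(all ⊤) | OUT=(all ⊤)
  B1: | IN=(all ⊤) | OUT={b:+; rest ⊤}
  B2: | IN={b:+; rest ⊤} | OUT=(all ⊤)
  B3: | IN=(all ⊤) | OUT=(all ⊤)
  B4: | IN=(all ⊤) | OUT=(all ⊤)
  B5: | IN=(all ⊤) | OUT=(all ⊤)
  B6: | IN=(all ⊤) | OUT={c:0; rest ⊤}
  B7: | IN={c:0; rest ⊤} | OUT=(all ⊤)

Merge at B7: IN[B7] = OUT[B6] = {a: ⊤, b: ⊤, c: 0, d: ⊤, e: ⊤, f: ⊤}

Answer: {a: ⊤, b: ⊤, c: 0, d: ⊤, e: ⊤, f: ⊤}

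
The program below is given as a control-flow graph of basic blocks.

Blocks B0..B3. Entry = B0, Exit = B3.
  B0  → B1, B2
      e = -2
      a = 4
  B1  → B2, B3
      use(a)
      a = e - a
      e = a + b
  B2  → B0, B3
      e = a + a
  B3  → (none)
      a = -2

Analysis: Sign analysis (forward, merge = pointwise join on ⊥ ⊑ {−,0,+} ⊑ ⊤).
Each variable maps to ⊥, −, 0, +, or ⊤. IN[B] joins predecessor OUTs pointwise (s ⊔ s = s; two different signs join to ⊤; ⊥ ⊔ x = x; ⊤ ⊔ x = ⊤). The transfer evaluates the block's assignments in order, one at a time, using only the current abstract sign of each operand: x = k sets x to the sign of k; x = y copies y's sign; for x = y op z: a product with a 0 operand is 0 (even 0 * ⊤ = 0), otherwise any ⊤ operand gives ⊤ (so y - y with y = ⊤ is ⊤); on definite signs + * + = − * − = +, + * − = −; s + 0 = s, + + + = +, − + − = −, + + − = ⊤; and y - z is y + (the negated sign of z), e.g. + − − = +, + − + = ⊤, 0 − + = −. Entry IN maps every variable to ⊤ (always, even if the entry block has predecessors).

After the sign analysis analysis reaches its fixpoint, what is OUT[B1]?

Per-block solution:
  B0: | IN=(all ⊤) | OUT={a:+, e:-; rest ⊤}
  B1: | IN={a:+, e:-; rest ⊤} | OUT={a:-; rest ⊤}
  B2: | IN=(all ⊤) | OUT=(all ⊤)
  B3: | IN=(all ⊤) | OUT={a:-; rest ⊤}

Merge at B1: IN[B1] = OUT[B0] = {a: +, b: ⊤, c: ⊤, d: ⊤, e: -, f: ⊤}
Applying B1's transfer function to that IN value gives OUT[B1] (row B1 above).

Answer: {a: -, b: ⊤, c: ⊤, d: ⊤, e: ⊤, f: ⊤}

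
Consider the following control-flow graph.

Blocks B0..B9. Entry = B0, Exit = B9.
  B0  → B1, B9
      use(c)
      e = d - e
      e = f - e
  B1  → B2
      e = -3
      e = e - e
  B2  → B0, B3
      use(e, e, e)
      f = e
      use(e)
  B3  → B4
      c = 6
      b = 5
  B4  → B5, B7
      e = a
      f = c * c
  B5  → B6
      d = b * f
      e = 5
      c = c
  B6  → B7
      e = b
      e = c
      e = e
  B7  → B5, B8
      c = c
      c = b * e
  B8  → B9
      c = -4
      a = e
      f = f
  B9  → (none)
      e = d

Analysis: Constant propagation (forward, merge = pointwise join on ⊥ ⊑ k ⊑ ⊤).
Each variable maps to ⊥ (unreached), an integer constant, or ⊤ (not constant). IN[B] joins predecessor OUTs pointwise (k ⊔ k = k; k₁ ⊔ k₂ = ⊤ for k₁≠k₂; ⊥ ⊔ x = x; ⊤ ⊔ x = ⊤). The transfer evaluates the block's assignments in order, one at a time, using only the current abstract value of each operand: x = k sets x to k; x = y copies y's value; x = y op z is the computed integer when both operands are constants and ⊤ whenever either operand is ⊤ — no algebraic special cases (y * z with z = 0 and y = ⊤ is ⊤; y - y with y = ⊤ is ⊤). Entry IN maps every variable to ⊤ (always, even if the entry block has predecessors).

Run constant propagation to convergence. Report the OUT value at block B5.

Answer: {a: ⊤, b: 5, c: ⊤, d: 180, e: 5, f: 36}

Working:
Per-block solution:
  B0:  IN=(all ⊤)  OUT=(all ⊤)
  B1:  IN=(all ⊤)  OUT={e:0; rest ⊤}
  B2:  IN={e:0; rest ⊤}  OUT={e:0, f:0; rest ⊤}
  B3:  IN={e:0, f:0; rest ⊤}  OUT={b:5, c:6, e:0, f:0; rest ⊤}
  B4:  IN={b:5, c:6, e:0, f:0; rest ⊤}  OUT={b:5, c:6, f:36; rest ⊤}
  B5:  IN={b:5, f:36; rest ⊤}  OUT={b:5, d:180, e:5, f:36; rest ⊤}
  B6:  IN={b:5, d:180, e:5, f:36; rest ⊤}  OUT={b:5, d:180, f:36; rest ⊤}
  B7:  IN={b:5, f:36; rest ⊤}  OUT={b:5, f:36; rest ⊤}
  B8:  IN={b:5, f:36; rest ⊤}  OUT={b:5, c:-4, f:36; rest ⊤}
  B9:  IN=(all ⊤)  OUT=(all ⊤)

Merge at B5: IN[B5] = OUT[B4] ⊔ OUT[B7] = {a: ⊤, b: 5, c: ⊤, d: ⊤, e: ⊤, f: 36}
Applying B5's transfer function to that IN value gives OUT[B5] (row B5 above).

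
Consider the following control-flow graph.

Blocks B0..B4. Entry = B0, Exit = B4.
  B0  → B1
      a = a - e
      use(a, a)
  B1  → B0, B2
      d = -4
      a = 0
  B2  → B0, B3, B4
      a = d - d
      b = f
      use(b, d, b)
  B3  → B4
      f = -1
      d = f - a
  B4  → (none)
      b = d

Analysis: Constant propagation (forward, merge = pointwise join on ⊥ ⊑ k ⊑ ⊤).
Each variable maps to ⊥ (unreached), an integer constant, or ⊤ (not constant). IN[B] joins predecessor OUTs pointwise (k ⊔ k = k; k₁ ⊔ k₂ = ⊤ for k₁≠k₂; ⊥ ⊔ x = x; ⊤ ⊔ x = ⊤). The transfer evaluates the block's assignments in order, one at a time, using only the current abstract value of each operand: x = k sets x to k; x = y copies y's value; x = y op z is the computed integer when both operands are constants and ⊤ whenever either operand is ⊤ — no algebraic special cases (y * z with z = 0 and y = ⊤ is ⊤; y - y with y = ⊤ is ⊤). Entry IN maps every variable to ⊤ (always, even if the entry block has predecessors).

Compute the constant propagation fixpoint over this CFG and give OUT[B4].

Per-block solution:
  B0:  IN=(all ⊤)  OUT=(all ⊤)
  B1:  IN=(all ⊤)  OUT={a:0, d:-4; rest ⊤}
  B2:  IN={a:0, d:-4; rest ⊤}  OUT={a:0, d:-4; rest ⊤}
  B3:  IN={a:0, d:-4; rest ⊤}  OUT={a:0, d:-1, f:-1; rest ⊤}
  B4:  IN={a:0; rest ⊤}  OUT={a:0; rest ⊤}

Merge at B4: IN[B4] = OUT[B2] ⊔ OUT[B3] = {a: 0, b: ⊤, c: ⊤, d: ⊤, e: ⊤, f: ⊤}
Applying B4's transfer function to that IN value gives OUT[B4] (row B4 above).

Answer: {a: 0, b: ⊤, c: ⊤, d: ⊤, e: ⊤, f: ⊤}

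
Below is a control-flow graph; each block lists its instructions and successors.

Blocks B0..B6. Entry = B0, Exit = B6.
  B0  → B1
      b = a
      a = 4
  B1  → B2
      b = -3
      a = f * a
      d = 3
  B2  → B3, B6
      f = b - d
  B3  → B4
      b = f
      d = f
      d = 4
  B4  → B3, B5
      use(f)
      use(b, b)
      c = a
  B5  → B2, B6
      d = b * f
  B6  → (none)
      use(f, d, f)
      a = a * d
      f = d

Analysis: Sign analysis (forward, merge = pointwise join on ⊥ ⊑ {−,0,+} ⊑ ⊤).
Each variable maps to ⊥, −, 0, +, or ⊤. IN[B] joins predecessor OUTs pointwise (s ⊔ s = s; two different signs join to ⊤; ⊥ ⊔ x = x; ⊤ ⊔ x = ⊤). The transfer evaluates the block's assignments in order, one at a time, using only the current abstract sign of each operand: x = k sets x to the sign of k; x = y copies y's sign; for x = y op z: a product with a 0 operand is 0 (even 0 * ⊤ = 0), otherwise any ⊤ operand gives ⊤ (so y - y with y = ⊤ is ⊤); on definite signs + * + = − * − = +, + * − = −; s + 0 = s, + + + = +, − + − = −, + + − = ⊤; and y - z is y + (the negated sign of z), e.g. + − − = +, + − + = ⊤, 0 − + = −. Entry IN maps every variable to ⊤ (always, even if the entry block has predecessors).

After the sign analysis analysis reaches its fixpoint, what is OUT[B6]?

Answer: {a: ⊤, b: -, c: ⊤, d: +, e: ⊤, f: +}

Derivation:
Per-block solution:
  B0:  IN=(all ⊤)  OUT={a:+; rest ⊤}
  B1:  IN={a:+; rest ⊤}  OUT={b:-, d:+; rest ⊤}
  B2:  IN={b:-, d:+; rest ⊤}  OUT={b:-, d:+, f:-; rest ⊤}
  B3:  IN={b:-, d:+, f:-; rest ⊤}  OUT={b:-, d:+, f:-; rest ⊤}
  B4:  IN={b:-, d:+, f:-; rest ⊤}  OUT={b:-, d:+, f:-; rest ⊤}
  B5:  IN={b:-, d:+, f:-; rest ⊤}  OUT={b:-, d:+, f:-; rest ⊤}
  B6:  IN={b:-, d:+, f:-; rest ⊤}  OUT={b:-, d:+, f:+; rest ⊤}

Merge at B6: IN[B6] = OUT[B2] ⊔ OUT[B5] = {a: ⊤, b: -, c: ⊤, d: +, e: ⊤, f: -}
Applying B6's transfer function to that IN value gives OUT[B6] (row B6 above).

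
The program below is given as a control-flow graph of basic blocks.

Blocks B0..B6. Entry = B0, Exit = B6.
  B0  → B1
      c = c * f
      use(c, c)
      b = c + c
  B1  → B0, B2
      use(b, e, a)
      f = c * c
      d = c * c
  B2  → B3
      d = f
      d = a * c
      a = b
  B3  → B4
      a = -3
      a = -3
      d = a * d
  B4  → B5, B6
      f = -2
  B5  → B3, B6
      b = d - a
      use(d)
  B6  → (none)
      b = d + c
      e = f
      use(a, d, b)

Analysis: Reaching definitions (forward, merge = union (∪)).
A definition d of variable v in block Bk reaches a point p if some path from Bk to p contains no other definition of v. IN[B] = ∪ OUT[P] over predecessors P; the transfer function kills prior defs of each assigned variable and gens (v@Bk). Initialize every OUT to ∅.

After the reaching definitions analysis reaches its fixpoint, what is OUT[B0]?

Answer: {b@B0, c@B0, d@B1, f@B1}

Working:
Per-block solution:
  B0: | IN={b@B0, c@B0, d@B1, f@B1} | OUT={b@B0, c@B0, d@B1, f@B1}
  B1: | IN={b@B0, c@B0, d@B1, f@B1} | OUT={b@B0, c@B0, d@B1, f@B1}
  B2: | IN={b@B0, c@B0, d@B1, f@B1} | OUT={a@B2, b@B0, c@B0, d@B2, f@B1}
  B3: | IN={a@B2, a@B3, b@B0, b@B5, c@B0, d@B2, d@B3, f@B1, f@B4} | OUT={a@B3, b@B0, b@B5, c@B0, d@B3, f@B1, f@B4}
  B4: | IN={a@B3, b@B0, b@B5, c@B0, d@B3, f@B1, f@B4} | OUT={a@B3, b@B0, b@B5, c@B0, d@B3, f@B4}
  B5: | IN={a@B3, b@B0, b@B5, c@B0, d@B3, f@B4} | OUT={a@B3, b@B5, c@B0, d@B3, f@B4}
  B6: | IN={a@B3, b@B0, b@B5, c@B0, d@B3, f@B4} | OUT={a@B3, b@B6, c@B0, d@B3, e@B6, f@B4}

Merge at B0 (entry node, so the boundary value {} is joined with the incoming edge(s)): IN[B0] = {} ⊔ OUT[B1] = {b@B0, c@B0, d@B1, f@B1}
Applying B0's transfer function to that IN value gives OUT[B0] (row B0 above).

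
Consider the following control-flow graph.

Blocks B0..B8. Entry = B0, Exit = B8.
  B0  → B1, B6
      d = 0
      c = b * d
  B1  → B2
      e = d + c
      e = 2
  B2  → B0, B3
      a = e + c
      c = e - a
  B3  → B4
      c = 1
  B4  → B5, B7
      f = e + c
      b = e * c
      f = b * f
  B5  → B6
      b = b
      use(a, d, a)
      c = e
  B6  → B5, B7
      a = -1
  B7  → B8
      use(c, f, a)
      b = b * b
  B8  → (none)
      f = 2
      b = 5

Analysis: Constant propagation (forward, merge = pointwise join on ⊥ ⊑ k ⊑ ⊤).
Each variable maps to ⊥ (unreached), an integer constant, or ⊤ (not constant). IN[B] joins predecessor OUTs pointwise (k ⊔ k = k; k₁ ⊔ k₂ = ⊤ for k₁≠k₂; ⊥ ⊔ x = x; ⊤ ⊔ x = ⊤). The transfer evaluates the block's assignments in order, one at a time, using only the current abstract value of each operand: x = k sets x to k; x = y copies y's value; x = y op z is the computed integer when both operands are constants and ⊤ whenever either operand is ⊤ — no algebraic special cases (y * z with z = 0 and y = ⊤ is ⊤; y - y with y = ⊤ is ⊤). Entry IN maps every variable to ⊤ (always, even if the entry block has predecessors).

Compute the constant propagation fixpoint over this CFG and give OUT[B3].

Fixpoint table:
  B0:   IN=(all ⊤)   OUT={d:0; rest ⊤}
  B1:   IN={d:0; rest ⊤}   OUT={d:0, e:2; rest ⊤}
  B2:   IN={d:0, e:2; rest ⊤}   OUT={d:0, e:2; rest ⊤}
  B3:   IN={d:0, e:2; rest ⊤}   OUT={c:1, d:0, e:2; rest ⊤}
  B4:   IN={c:1, d:0, e:2; rest ⊤}   OUT={b:2, c:1, d:0, e:2, f:6; rest ⊤}
  B5:   IN={d:0; rest ⊤}   OUT={d:0; rest ⊤}
  B6:   IN={d:0; rest ⊤}   OUT={a:-1, d:0; rest ⊤}
  B7:   IN={d:0; rest ⊤}   OUT={d:0; rest ⊤}
  B8:   IN={d:0; rest ⊤}   OUT={b:5, d:0, f:2; rest ⊤}

Merge at B3: IN[B3] = OUT[B2] = {a: ⊤, b: ⊤, c: ⊤, d: 0, e: 2, f: ⊤}
Applying B3's transfer function to that IN value gives OUT[B3] (row B3 above).

Answer: {a: ⊤, b: ⊤, c: 1, d: 0, e: 2, f: ⊤}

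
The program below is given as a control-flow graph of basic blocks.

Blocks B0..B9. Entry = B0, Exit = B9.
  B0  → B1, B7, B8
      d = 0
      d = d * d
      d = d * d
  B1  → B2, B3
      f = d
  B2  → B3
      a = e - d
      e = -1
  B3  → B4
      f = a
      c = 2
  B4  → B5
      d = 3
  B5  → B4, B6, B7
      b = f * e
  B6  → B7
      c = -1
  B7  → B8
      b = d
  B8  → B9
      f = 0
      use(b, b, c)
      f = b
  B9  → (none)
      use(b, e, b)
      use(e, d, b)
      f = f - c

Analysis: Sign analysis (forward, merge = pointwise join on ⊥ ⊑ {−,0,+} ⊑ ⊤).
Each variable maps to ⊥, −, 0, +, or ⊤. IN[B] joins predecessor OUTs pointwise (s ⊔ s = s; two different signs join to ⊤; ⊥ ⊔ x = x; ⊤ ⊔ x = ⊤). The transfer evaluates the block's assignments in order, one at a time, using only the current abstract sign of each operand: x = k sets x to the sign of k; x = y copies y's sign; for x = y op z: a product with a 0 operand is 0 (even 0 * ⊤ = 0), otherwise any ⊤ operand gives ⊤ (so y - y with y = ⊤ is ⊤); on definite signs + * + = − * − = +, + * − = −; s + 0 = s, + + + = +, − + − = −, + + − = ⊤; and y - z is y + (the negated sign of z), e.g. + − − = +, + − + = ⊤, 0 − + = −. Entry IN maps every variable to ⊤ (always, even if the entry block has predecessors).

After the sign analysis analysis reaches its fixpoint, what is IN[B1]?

Fixpoint table:
  B0:   IN=(all ⊤)   OUT={d:0; rest ⊤}
  B1:   IN={d:0; rest ⊤}   OUT={d:0, f:0; rest ⊤}
  B2:   IN={d:0, f:0; rest ⊤}   OUT={d:0, e:-, f:0; rest ⊤}
  B3:   IN={d:0, f:0; rest ⊤}   OUT={c:+, d:0; rest ⊤}
  B4:   IN={c:+; rest ⊤}   OUT={c:+, d:+; rest ⊤}
  B5:   IN={c:+, d:+; rest ⊤}   OUT={c:+, d:+; rest ⊤}
  B6:   IN={c:+, d:+; rest ⊤}   OUT={c:-, d:+; rest ⊤}
  B7:   IN=(all ⊤)   OUT=(all ⊤)
  B8:   IN=(all ⊤)   OUT=(all ⊤)
  B9:   IN=(all ⊤)   OUT=(all ⊤)

Merge at B1: IN[B1] = OUT[B0] = {a: ⊤, b: ⊤, c: ⊤, d: 0, e: ⊤, f: ⊤}

Answer: {a: ⊤, b: ⊤, c: ⊤, d: 0, e: ⊤, f: ⊤}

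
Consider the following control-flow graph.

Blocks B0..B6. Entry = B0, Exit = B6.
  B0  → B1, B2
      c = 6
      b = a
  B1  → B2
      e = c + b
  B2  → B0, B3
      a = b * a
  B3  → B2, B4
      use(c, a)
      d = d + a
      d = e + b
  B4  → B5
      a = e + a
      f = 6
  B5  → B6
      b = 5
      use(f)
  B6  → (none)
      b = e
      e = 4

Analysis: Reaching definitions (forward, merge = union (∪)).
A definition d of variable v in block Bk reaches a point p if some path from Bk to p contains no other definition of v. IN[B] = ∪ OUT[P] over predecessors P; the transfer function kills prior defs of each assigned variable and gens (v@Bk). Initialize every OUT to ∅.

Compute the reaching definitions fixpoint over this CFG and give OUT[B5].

Fixpoint table:
  B0: | IN={a@B2, b@B0, c@B0, d@B3, e@B1} | OUT={a@B2, b@B0, c@B0, d@B3, e@B1}
  B1: | IN={a@B2, b@B0, c@B0, d@B3, e@B1} | OUT={a@B2, b@B0, c@B0, d@B3, e@B1}
  B2: | IN={a@B2, b@B0, c@B0, d@B3, e@B1} | OUT={a@B2, b@B0, c@B0, d@B3, e@B1}
  B3: | IN={a@B2, b@B0, c@B0, d@B3, e@B1} | OUT={a@B2, b@B0, c@B0, d@B3, e@B1}
  B4: | IN={a@B2, b@B0, c@B0, d@B3, e@B1} | OUT={a@B4, b@B0, c@B0, d@B3, e@B1, f@B4}
  B5: | IN={a@B4, b@B0, c@B0, d@B3, e@B1, f@B4} | OUT={a@B4, b@B5, c@B0, d@B3, e@B1, f@B4}
  B6: | IN={a@B4, b@B5, c@B0, d@B3, e@B1, f@B4} | OUT={a@B4, b@B6, c@B0, d@B3, e@B6, f@B4}

Merge at B5: IN[B5] = OUT[B4] = {a@B4, b@B0, c@B0, d@B3, e@B1, f@B4}
Applying B5's transfer function to that IN value gives OUT[B5] (row B5 above).

Answer: {a@B4, b@B5, c@B0, d@B3, e@B1, f@B4}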